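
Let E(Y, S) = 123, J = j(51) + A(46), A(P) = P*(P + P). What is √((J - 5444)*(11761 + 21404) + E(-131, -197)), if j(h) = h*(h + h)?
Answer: √132328473 ≈ 11503.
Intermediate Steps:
A(P) = 2*P² (A(P) = P*(2*P) = 2*P²)
j(h) = 2*h² (j(h) = h*(2*h) = 2*h²)
J = 9434 (J = 2*51² + 2*46² = 2*2601 + 2*2116 = 5202 + 4232 = 9434)
√((J - 5444)*(11761 + 21404) + E(-131, -197)) = √((9434 - 5444)*(11761 + 21404) + 123) = √(3990*33165 + 123) = √(132328350 + 123) = √132328473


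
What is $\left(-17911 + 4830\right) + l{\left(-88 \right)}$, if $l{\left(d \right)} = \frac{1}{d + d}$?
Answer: $- \frac{2302257}{176} \approx -13081.0$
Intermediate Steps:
$l{\left(d \right)} = \frac{1}{2 d}$
$\left(-17911 + 4830\right) + l{\left(-88 \right)} = \left(-17911 + 4830\right) + \frac{1}{2 \left(-88\right)} = -13081 + \frac{1}{2} \left(- \frac{1}{88}\right) = -13081 - \frac{1}{176} = - \frac{2302257}{176}$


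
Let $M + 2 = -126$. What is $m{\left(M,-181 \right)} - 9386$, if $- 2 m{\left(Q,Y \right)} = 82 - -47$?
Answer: $- \frac{18901}{2} \approx -9450.5$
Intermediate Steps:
$M = -128$ ($M = -2 - 126 = -128$)
$m{\left(Q,Y \right)} = - \frac{129}{2}$ ($m{\left(Q,Y \right)} = - \frac{82 - -47}{2} = - \frac{82 + 47}{2} = \left(- \frac{1}{2}\right) 129 = - \frac{129}{2}$)
$m{\left(M,-181 \right)} - 9386 = - \frac{129}{2} - 9386 = - \frac{18901}{2}$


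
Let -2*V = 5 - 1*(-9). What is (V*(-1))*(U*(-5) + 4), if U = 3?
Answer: -77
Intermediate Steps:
V = -7 (V = -(5 - 1*(-9))/2 = -(5 + 9)/2 = -½*14 = -7)
(V*(-1))*(U*(-5) + 4) = (-7*(-1))*(3*(-5) + 4) = 7*(-15 + 4) = 7*(-11) = -77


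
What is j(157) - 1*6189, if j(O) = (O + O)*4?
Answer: -4933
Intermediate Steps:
j(O) = 8*O (j(O) = (2*O)*4 = 8*O)
j(157) - 1*6189 = 8*157 - 1*6189 = 1256 - 6189 = -4933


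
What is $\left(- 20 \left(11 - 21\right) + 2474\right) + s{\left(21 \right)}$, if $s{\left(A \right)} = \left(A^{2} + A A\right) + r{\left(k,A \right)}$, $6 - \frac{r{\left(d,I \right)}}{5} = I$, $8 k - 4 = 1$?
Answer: $3481$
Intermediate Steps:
$k = \frac{5}{8}$ ($k = \frac{1}{2} + \frac{1}{8} \cdot 1 = \frac{1}{2} + \frac{1}{8} = \frac{5}{8} \approx 0.625$)
$r{\left(d,I \right)} = 30 - 5 I$
$s{\left(A \right)} = 30 - 5 A + 2 A^{2}$ ($s{\left(A \right)} = \left(A^{2} + A A\right) - \left(-30 + 5 A\right) = \left(A^{2} + A^{2}\right) - \left(-30 + 5 A\right) = 2 A^{2} - \left(-30 + 5 A\right) = 30 - 5 A + 2 A^{2}$)
$\left(- 20 \left(11 - 21\right) + 2474\right) + s{\left(21 \right)} = \left(- 20 \left(11 - 21\right) + 2474\right) + \left(30 - 105 + 2 \cdot 21^{2}\right) = \left(\left(-20\right) \left(-10\right) + 2474\right) + \left(30 - 105 + 2 \cdot 441\right) = \left(200 + 2474\right) + \left(30 - 105 + 882\right) = 2674 + 807 = 3481$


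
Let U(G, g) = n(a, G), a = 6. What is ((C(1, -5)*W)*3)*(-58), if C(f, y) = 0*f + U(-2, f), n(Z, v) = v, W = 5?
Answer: 1740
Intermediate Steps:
U(G, g) = G
C(f, y) = -2 (C(f, y) = 0*f - 2 = 0 - 2 = -2)
((C(1, -5)*W)*3)*(-58) = (-2*5*3)*(-58) = -10*3*(-58) = -30*(-58) = 1740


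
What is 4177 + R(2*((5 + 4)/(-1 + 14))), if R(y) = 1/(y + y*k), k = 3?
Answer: 300757/72 ≈ 4177.2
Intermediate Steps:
R(y) = 1/(4*y) (R(y) = 1/(y + y*3) = 1/(y + 3*y) = 1/(4*y))
4177 + R(2*((5 + 4)/(-1 + 14))) = 4177 + 1/(4*((2*((5 + 4)/(-1 + 14))))) = 4177 + 1/(4*((2*(9/13)))) = 4177 + 1/(4*(18/13)) = 4177 + (1/4)*(13/18) = 4177 + 13/72 = 300757/72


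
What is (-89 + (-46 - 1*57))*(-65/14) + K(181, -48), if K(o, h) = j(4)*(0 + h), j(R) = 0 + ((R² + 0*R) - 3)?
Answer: 1872/7 ≈ 267.43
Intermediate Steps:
j(R) = -3 + R² (j(R) = 0 + ((R² + 0) - 3) = 0 + (R² - 3) = 0 + (-3 + R²) = -3 + R²)
K(o, h) = 13*h (K(o, h) = (-3 + 4²)*(0 + h) = (-3 + 16)*h = 13*h)
(-89 + (-46 - 1*57))*(-65/14) + K(181, -48) = (-89 + (-46 - 1*57))*(-65/14) + 13*(-48) = (-89 + (-46 - 57))*(-65*1/14) - 624 = (-89 - 103)*(-65/14) - 624 = -192*(-65/14) - 624 = 6240/7 - 624 = 1872/7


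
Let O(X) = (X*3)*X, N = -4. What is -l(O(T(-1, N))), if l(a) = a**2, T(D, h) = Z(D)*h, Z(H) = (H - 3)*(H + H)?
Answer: -9437184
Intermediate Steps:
Z(H) = 2*H*(-3 + H) (Z(H) = (-3 + H)*(2*H) = 2*H*(-3 + H))
T(D, h) = 2*D*h*(-3 + D) (T(D, h) = (2*D*(-3 + D))*h = 2*D*h*(-3 + D))
O(X) = 3*X**2 (O(X) = (3*X)*X = 3*X**2)
-l(O(T(-1, N))) = -(3*(2*(-1)*(-4)*(-3 - 1))**2)**2 = -(3*(2*(-1)*(-4)*(-4))**2)**2 = -(3*(-32)**2)**2 = -(3*1024)**2 = -1*3072**2 = -1*9437184 = -9437184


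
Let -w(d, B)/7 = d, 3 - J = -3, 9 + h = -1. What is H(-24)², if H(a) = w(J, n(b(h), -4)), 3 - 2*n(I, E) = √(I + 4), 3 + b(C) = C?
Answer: 1764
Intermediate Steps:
h = -10 (h = -9 - 1 = -10)
b(C) = -3 + C
n(I, E) = 3/2 - √(4 + I)/2 (n(I, E) = 3/2 - √(I + 4)/2 = 3/2 - √(4 + I)/2)
J = 6 (J = 3 - 1*(-3) = 3 + 3 = 6)
w(d, B) = -7*d
H(a) = -42 (H(a) = -7*6 = -42)
H(-24)² = (-42)² = 1764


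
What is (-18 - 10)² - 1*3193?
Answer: -2409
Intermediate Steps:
(-18 - 10)² - 1*3193 = (-28)² - 3193 = 784 - 3193 = -2409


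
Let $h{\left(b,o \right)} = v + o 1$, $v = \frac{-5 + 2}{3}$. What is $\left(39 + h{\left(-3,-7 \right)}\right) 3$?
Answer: $93$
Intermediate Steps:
$v = -1$ ($v = \left(-3\right) \frac{1}{3} = -1$)
$h{\left(b,o \right)} = -1 + o$ ($h{\left(b,o \right)} = -1 + o 1 = -1 + o$)
$\left(39 + h{\left(-3,-7 \right)}\right) 3 = \left(39 - 8\right) 3 = 31 \cdot 3 = 93$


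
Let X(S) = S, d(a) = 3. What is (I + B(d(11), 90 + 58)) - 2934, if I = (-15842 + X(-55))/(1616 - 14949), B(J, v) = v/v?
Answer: -39089792/13333 ≈ -2931.8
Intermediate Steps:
B(J, v) = 1
I = 15897/13333 (I = (-15842 - 55)/(1616 - 14949) = -15897/(-13333) = -15897*(-1/13333) = 15897/13333 ≈ 1.1923)
(I + B(d(11), 90 + 58)) - 2934 = (15897/13333 + 1) - 2934 = 29230/13333 - 2934 = -39089792/13333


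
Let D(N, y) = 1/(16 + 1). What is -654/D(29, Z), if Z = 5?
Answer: -11118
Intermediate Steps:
D(N, y) = 1/17
-654/D(29, Z) = -654/1/17 = -654*17 = -11118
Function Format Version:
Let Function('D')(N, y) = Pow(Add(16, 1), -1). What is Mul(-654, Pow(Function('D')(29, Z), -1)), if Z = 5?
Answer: -11118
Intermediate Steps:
Function('D')(N, y) = Rational(1, 17) (Function('D')(N, y) = Pow(17, -1) = Rational(1, 17))
Mul(-654, Pow(Function('D')(29, Z), -1)) = Mul(-654, Pow(Rational(1, 17), -1)) = Mul(-654, 17) = -11118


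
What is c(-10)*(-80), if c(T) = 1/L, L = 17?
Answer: -80/17 ≈ -4.7059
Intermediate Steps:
c(T) = 1/17
c(-10)*(-80) = (1/17)*(-80) = -80/17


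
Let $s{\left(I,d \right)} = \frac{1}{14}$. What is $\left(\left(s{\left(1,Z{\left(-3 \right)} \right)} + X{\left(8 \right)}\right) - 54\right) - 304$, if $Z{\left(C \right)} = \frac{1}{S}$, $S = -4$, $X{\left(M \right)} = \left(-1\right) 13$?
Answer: $- \frac{5193}{14} \approx -370.93$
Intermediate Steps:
$X{\left(M \right)} = -13$
$Z{\left(C \right)} = - \frac{1}{4}$ ($Z{\left(C \right)} = \frac{1}{-4} = - \frac{1}{4}$)
$s{\left(I,d \right)} = \frac{1}{14}$
$\left(\left(s{\left(1,Z{\left(-3 \right)} \right)} + X{\left(8 \right)}\right) - 54\right) - 304 = \left(\left(\frac{1}{14} - 13\right) - 54\right) - 304 = \left(- \frac{181}{14} - 54\right) - 304 = - \frac{937}{14} - 304 = - \frac{5193}{14}$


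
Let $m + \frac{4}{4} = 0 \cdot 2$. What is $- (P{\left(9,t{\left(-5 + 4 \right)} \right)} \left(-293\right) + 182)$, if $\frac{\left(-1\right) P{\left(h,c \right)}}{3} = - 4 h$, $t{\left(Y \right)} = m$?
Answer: $31462$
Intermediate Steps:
$m = -1$ ($m = -1 + 0 \cdot 2 = -1 + 0 = -1$)
$t{\left(Y \right)} = -1$
$P{\left(h,c \right)} = 12 h$ ($P{\left(h,c \right)} = - 3 \left(- 4 h\right) = 12 h$)
$- (P{\left(9,t{\left(-5 + 4 \right)} \right)} \left(-293\right) + 182) = - (12 \cdot 9 \left(-293\right) + 182) = - (108 \left(-293\right) + 182) = - (-31644 + 182) = \left(-1\right) \left(-31462\right) = 31462$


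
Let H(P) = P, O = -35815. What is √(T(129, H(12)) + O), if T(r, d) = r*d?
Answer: I*√34267 ≈ 185.11*I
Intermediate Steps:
T(r, d) = d*r
√(T(129, H(12)) + O) = √(12*129 - 35815) = √(1548 - 35815) = √(-34267) = I*√34267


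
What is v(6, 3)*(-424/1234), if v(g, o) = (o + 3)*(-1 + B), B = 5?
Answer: -5088/617 ≈ -8.2464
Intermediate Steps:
v(g, o) = 12 + 4*o (v(g, o) = (o + 3)*(-1 + 5) = (3 + o)*4 = 12 + 4*o)
v(6, 3)*(-424/1234) = (12 + 4*3)*(-424/1234) = (12 + 12)*(-424*1/1234) = 24*(-212/617) = -5088/617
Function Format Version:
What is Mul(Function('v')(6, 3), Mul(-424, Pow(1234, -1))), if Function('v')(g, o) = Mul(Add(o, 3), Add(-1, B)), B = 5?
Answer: Rational(-5088, 617) ≈ -8.2464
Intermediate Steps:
Function('v')(g, o) = Add(12, Mul(4, o)) (Function('v')(g, o) = Mul(Add(o, 3), Add(-1, 5)) = Mul(Add(3, o), 4) = Add(12, Mul(4, o)))
Mul(Function('v')(6, 3), Mul(-424, Pow(1234, -1))) = Mul(Add(12, Mul(4, 3)), Mul(-424, Pow(1234, -1))) = Mul(Add(12, 12), Mul(-424, Rational(1, 1234))) = Mul(24, Rational(-212, 617)) = Rational(-5088, 617)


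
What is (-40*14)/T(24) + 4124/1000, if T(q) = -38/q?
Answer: 1699589/4750 ≈ 357.81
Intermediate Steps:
(-40*14)/T(24) + 4124/1000 = (-40*14)/((-38/24)) + 4124/1000 = -560/((-38*1/24)) + 4124*(1/1000) = -560/(-19/12) + 1031/250 = -560*(-12/19) + 1031/250 = 6720/19 + 1031/250 = 1699589/4750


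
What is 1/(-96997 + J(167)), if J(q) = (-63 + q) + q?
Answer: -1/96726 ≈ -1.0338e-5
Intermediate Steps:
J(q) = -63 + 2*q
1/(-96997 + J(167)) = 1/(-96997 + (-63 + 2*167)) = 1/(-96997 + (-63 + 334)) = 1/(-96997 + 271) = 1/(-96726) = -1/96726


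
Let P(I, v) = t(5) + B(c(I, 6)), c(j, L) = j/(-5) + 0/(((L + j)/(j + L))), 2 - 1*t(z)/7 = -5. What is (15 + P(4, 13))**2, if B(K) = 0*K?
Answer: 4096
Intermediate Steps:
t(z) = 49 (t(z) = 14 - 7*(-5) = 14 + 35 = 49)
c(j, L) = -j/5 (c(j, L) = j*(-1/5) + 0/(((L + j)/(L + j))) = -j/5 + 0/1 = -j/5 + 0*1 = -j/5 + 0 = -j/5)
B(K) = 0
P(I, v) = 49 (P(I, v) = 49 + 0 = 49)
(15 + P(4, 13))**2 = (15 + 49)**2 = 64**2 = 4096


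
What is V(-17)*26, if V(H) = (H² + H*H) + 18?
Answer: 15496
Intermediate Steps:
V(H) = 18 + 2*H² (V(H) = (H² + H²) + 18 = 2*H² + 18 = 18 + 2*H²)
V(-17)*26 = (18 + 2*(-17)²)*26 = (18 + 2*289)*26 = (18 + 578)*26 = 596*26 = 15496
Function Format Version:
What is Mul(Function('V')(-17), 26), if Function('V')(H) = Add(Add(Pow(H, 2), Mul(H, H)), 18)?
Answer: 15496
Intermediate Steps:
Function('V')(H) = Add(18, Mul(2, Pow(H, 2))) (Function('V')(H) = Add(Add(Pow(H, 2), Pow(H, 2)), 18) = Add(Mul(2, Pow(H, 2)), 18) = Add(18, Mul(2, Pow(H, 2))))
Mul(Function('V')(-17), 26) = Mul(Add(18, Mul(2, Pow(-17, 2))), 26) = Mul(Add(18, Mul(2, 289)), 26) = Mul(Add(18, 578), 26) = Mul(596, 26) = 15496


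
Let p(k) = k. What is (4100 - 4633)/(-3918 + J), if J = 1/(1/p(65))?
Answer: 533/3853 ≈ 0.13833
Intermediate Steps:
J = 65 (J = 1/(1/65) = 65)
(4100 - 4633)/(-3918 + J) = (4100 - 4633)/(-3918 + 65) = -533/(-3853) = -533*(-1/3853) = 533/3853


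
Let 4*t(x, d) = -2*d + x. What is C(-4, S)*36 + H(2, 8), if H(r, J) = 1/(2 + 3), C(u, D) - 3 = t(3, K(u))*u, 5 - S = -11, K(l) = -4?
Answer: -1439/5 ≈ -287.80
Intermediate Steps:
t(x, d) = -d/2 + x/4 (t(x, d) = (-2*d + x)/4 = (x - 2*d)/4 = -d/2 + x/4)
S = 16 (S = 5 - 1*(-11) = 5 + 11 = 16)
C(u, D) = 3 + 11*u/4 (C(u, D) = 3 + (-½*(-4) + (¼)*3)*u = 3 + (2 + ¾)*u = 3 + 11*u/4)
H(r, J) = ⅕ (H(r, J) = 1/5 = ⅕)
C(-4, S)*36 + H(2, 8) = (3 + (11/4)*(-4))*36 + ⅕ = (3 - 11)*36 + ⅕ = -8*36 + ⅕ = -288 + ⅕ = -1439/5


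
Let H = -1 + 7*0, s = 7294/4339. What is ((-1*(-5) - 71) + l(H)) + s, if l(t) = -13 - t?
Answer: -331148/4339 ≈ -76.319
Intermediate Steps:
s = 7294/4339 (s = 7294*(1/4339) = 7294/4339 ≈ 1.6810)
H = -1 (H = -1 + 0 = -1)
((-1*(-5) - 71) + l(H)) + s = ((-1*(-5) - 71) + (-13 - 1*(-1))) + 7294/4339 = ((5 - 71) + (-13 + 1)) + 7294/4339 = (-66 - 12) + 7294/4339 = -78 + 7294/4339 = -331148/4339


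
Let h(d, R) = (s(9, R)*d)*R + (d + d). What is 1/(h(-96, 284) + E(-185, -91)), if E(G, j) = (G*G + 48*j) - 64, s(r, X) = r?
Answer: -1/215775 ≈ -4.6345e-6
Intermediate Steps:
E(G, j) = -64 + G**2 + 48*j (E(G, j) = (G**2 + 48*j) - 64 = -64 + G**2 + 48*j)
h(d, R) = 2*d + 9*R*d (h(d, R) = (9*d)*R + (d + d) = 9*R*d + 2*d = 2*d + 9*R*d)
1/(h(-96, 284) + E(-185, -91)) = 1/(-96*(2 + 9*284) + (-64 + (-185)**2 + 48*(-91))) = 1/(-96*(2 + 2556) + (-64 + 34225 - 4368)) = 1/(-96*2558 + 29793) = 1/(-245568 + 29793) = 1/(-215775) = -1/215775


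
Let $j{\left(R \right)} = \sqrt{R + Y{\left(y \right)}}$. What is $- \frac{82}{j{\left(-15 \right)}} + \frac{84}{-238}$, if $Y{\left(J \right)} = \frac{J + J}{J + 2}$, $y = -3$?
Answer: $- \frac{6}{17} + \frac{82 i}{3} \approx -0.35294 + 27.333 i$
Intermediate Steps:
$Y{\left(J \right)} = \frac{2 J}{2 + J}$
$j{\left(R \right)} = \sqrt{6 + R}$ ($j{\left(R \right)} = \sqrt{R + 2 \left(-3\right) \frac{1}{2 - 3}} = \sqrt{R + 2 \left(-3\right) \frac{1}{-1}} = \sqrt{R + 2 \left(-3\right) \left(-1\right)} = \sqrt{R + 6} = \sqrt{6 + R}$)
$- \frac{82}{j{\left(-15 \right)}} + \frac{84}{-238} = - \frac{82}{\sqrt{6 - 15}} + \frac{84}{-238} = - \frac{82}{\sqrt{-9}} + 84 \left(- \frac{1}{238}\right) = - \frac{82}{3 i} - \frac{6}{17} = - 82 \left(- \frac{i}{3}\right) - \frac{6}{17} = \frac{82 i}{3} - \frac{6}{17} = - \frac{6}{17} + \frac{82 i}{3}$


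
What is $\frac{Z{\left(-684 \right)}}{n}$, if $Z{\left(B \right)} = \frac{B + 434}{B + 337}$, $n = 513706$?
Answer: $\frac{125}{89127991} \approx 1.4025 \cdot 10^{-6}$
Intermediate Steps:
$Z{\left(B \right)} = \frac{434 + B}{337 + B}$
$\frac{Z{\left(-684 \right)}}{n} = \frac{\frac{1}{337 - 684} \left(434 - 684\right)}{513706} = \frac{1}{-347} \left(-250\right) \frac{1}{513706} = \left(- \frac{1}{347}\right) \left(-250\right) \frac{1}{513706} = \frac{250}{347} \cdot \frac{1}{513706} = \frac{125}{89127991}$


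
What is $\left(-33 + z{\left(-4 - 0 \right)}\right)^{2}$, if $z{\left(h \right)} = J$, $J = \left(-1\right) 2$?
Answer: $1225$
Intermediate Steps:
$J = -2$
$z{\left(h \right)} = -2$
$\left(-33 + z{\left(-4 - 0 \right)}\right)^{2} = \left(-33 - 2\right)^{2} = \left(-35\right)^{2} = 1225$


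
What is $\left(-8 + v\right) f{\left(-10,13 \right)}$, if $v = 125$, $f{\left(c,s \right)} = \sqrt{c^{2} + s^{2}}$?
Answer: $117 \sqrt{269} \approx 1918.9$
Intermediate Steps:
$\left(-8 + v\right) f{\left(-10,13 \right)} = \left(-8 + 125\right) \sqrt{\left(-10\right)^{2} + 13^{2}} = 117 \sqrt{100 + 169} = 117 \sqrt{269}$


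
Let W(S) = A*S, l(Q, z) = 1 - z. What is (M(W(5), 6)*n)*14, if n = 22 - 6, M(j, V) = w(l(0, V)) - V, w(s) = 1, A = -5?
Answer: -1120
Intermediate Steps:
W(S) = -5*S
M(j, V) = 1 - V
n = 16
(M(W(5), 6)*n)*14 = ((1 - 1*6)*16)*14 = ((1 - 6)*16)*14 = -5*16*14 = -80*14 = -1120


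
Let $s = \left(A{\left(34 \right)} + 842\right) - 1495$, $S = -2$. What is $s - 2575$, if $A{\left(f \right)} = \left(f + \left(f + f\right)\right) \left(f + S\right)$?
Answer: $36$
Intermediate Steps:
$A{\left(f \right)} = 3 f \left(-2 + f\right)$ ($A{\left(f \right)} = \left(f + \left(f + f\right)\right) \left(f - 2\right) = \left(f + 2 f\right) \left(-2 + f\right) = 3 f \left(-2 + f\right)$)
$s = 2611$ ($s = \left(3 \cdot 34 \left(-2 + 34\right) + 842\right) - 1495 = \left(3 \cdot 34 \cdot 32 + 842\right) - 1495 = \left(3264 + 842\right) - 1495 = 4106 - 1495 = 2611$)
$s - 2575 = 2611 - 2575 = 36$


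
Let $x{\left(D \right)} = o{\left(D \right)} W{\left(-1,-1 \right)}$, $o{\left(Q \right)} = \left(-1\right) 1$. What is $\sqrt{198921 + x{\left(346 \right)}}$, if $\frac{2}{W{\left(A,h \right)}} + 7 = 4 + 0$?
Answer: $\frac{\sqrt{1790295}}{3} \approx 446.01$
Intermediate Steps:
$o{\left(Q \right)} = -1$
$W{\left(A,h \right)} = - \frac{2}{3}$ ($W{\left(A,h \right)} = \frac{2}{-7 + \left(4 + 0\right)} = \frac{2}{-7 + 4} = \frac{2}{-3} = 2 \left(- \frac{1}{3}\right) = - \frac{2}{3}$)
$x{\left(D \right)} = \frac{2}{3}$ ($x{\left(D \right)} = \left(-1\right) \left(- \frac{2}{3}\right) = \frac{2}{3}$)
$\sqrt{198921 + x{\left(346 \right)}} = \sqrt{198921 + \frac{2}{3}} = \sqrt{\frac{596765}{3}} = \frac{\sqrt{1790295}}{3}$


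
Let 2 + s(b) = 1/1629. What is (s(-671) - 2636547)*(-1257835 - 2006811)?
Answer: 14021453206634720/1629 ≈ 8.6074e+12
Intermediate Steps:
s(b) = -3257/1629 (s(b) = -2 + 1/1629 = -3257/1629)
(s(-671) - 2636547)*(-1257835 - 2006811) = (-3257/1629 - 2636547)*(-1257835 - 2006811) = -4294938320/1629*(-3264646) = 14021453206634720/1629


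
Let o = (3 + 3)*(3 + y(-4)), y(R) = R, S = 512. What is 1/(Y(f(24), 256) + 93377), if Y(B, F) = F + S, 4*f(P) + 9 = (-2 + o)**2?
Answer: 1/94145 ≈ 1.0622e-5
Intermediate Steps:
o = -6 (o = (3 + 3)*(3 - 4) = 6*(-1) = -6)
f(P) = 55/4 (f(P) = -9/4 + (-2 - 6)**2/4 = -9/4 + (1/4)*(-8)**2 = -9/4 + (1/4)*64 = -9/4 + 16 = 55/4)
Y(B, F) = 512 + F (Y(B, F) = F + 512 = 512 + F)
1/(Y(f(24), 256) + 93377) = 1/((512 + 256) + 93377) = 1/(768 + 93377) = 1/94145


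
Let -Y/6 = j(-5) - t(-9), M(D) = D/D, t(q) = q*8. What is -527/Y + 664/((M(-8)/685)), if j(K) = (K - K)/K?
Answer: 196491407/432 ≈ 4.5484e+5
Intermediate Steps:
t(q) = 8*q
M(D) = 1
j(K) = 0 (j(K) = 0/K = 0)
Y = -432 (Y = -6*(0 - 8*(-9)) = -6*(0 - 1*(-72)) = -6*(0 + 72) = -6*72 = -432)
-527/Y + 664/((M(-8)/685)) = -527/(-432) + 664/((1/685)) = -527*(-1/432) + 664/((1*(1/685))) = 527/432 + 664/(1/685) = 527/432 + 664*685 = 527/432 + 454840 = 196491407/432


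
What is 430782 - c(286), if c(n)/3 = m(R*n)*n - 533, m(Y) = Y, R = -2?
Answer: 923157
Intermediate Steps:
c(n) = -1599 - 6*n² (c(n) = 3*((-2*n)*n - 533) = 3*(-2*n² - 533) = 3*(-533 - 2*n²) = -1599 - 6*n²)
430782 - c(286) = 430782 - (-1599 - 6*286²) = 430782 - (-1599 - 6*81796) = 430782 - (-1599 - 490776) = 430782 - 1*(-492375) = 430782 + 492375 = 923157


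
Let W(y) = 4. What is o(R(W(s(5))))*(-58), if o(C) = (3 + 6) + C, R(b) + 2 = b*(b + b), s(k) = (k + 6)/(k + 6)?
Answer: -2262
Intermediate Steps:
s(k) = 1 (s(k) = (6 + k)/(6 + k) = 1)
R(b) = -2 + 2*b² (R(b) = -2 + b*(b + b) = -2 + b*(2*b) = -2 + 2*b²)
o(C) = 9 + C
o(R(W(s(5))))*(-58) = (9 + (-2 + 2*4²))*(-58) = (9 + (-2 + 2*16))*(-58) = (9 + (-2 + 32))*(-58) = (9 + 30)*(-58) = 39*(-58) = -2262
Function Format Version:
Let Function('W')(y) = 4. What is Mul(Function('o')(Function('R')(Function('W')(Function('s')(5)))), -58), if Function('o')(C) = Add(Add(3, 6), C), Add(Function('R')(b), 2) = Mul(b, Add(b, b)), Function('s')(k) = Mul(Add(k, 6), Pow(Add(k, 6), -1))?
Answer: -2262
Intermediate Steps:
Function('s')(k) = 1 (Function('s')(k) = Mul(Add(6, k), Pow(Add(6, k), -1)) = 1)
Function('R')(b) = Add(-2, Mul(2, Pow(b, 2))) (Function('R')(b) = Add(-2, Mul(b, Add(b, b))) = Add(-2, Mul(b, Mul(2, b))) = Add(-2, Mul(2, Pow(b, 2))))
Function('o')(C) = Add(9, C)
Mul(Function('o')(Function('R')(Function('W')(Function('s')(5)))), -58) = Mul(Add(9, Add(-2, Mul(2, Pow(4, 2)))), -58) = Mul(Add(9, Add(-2, Mul(2, 16))), -58) = Mul(Add(9, Add(-2, 32)), -58) = Mul(Add(9, 30), -58) = Mul(39, -58) = -2262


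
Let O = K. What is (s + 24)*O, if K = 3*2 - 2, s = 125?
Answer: 596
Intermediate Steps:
K = 4 (K = 6 - 2 = 4)
O = 4
(s + 24)*O = (125 + 24)*4 = 149*4 = 596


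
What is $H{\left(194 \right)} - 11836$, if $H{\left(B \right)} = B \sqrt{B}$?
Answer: $-11836 + 194 \sqrt{194} \approx -9133.9$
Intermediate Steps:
$H{\left(B \right)} = B^{\frac{3}{2}}$
$H{\left(194 \right)} - 11836 = 194^{\frac{3}{2}} - 11836 = 194 \sqrt{194} - 11836 = -11836 + 194 \sqrt{194}$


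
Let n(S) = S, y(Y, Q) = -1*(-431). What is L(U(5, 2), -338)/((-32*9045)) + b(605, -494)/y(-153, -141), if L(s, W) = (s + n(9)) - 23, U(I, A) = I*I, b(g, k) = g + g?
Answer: 350217659/124748640 ≈ 2.8074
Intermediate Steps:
y(Y, Q) = 431
b(g, k) = 2*g
U(I, A) = I²
L(s, W) = -14 + s (L(s, W) = (s + 9) - 23 = (9 + s) - 23 = -14 + s)
L(U(5, 2), -338)/((-32*9045)) + b(605, -494)/y(-153, -141) = (-14 + 5²)/((-32*9045)) + (2*605)/431 = (-14 + 25)/(-289440) + 1210*(1/431) = 11*(-1/289440) + 1210/431 = -11/289440 + 1210/431 = 350217659/124748640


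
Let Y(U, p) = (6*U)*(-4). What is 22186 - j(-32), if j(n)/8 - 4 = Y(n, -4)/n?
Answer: 22346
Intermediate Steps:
Y(U, p) = -24*U
j(n) = -160 (j(n) = 32 + 8*((-24*n)/n) = 32 + 8*(-24) = 32 - 192 = -160)
22186 - j(-32) = 22186 - 1*(-160) = 22186 + 160 = 22346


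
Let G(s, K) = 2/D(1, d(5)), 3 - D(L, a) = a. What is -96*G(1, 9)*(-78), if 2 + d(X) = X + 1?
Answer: -14976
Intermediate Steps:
d(X) = -1 + X (d(X) = -2 + (X + 1) = -2 + (1 + X) = -1 + X)
D(L, a) = 3 - a
G(s, K) = -2 (G(s, K) = 2/(3 - (-1 + 5)) = 2/(3 - 1*4) = 2/(3 - 4) = 2/(-1) = 2*(-1) = -2)
-96*G(1, 9)*(-78) = -96*(-2)*(-78) = 192*(-78) = -14976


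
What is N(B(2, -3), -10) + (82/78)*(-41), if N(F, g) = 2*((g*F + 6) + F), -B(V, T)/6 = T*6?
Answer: -77029/39 ≈ -1975.1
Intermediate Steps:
B(V, T) = -36*T (B(V, T) = -6*T*6 = -36*T)
N(F, g) = 12 + 2*F + 2*F*g (N(F, g) = 2*((F*g + 6) + F) = 2*((6 + F*g) + F) = 2*(6 + F + F*g) = 12 + 2*F + 2*F*g)
N(B(2, -3), -10) + (82/78)*(-41) = (12 + 2*(-36*(-3)) + 2*(-36*(-3))*(-10)) + (82/78)*(-41) = (12 + 2*108 + 2*108*(-10)) + (82*(1/78))*(-41) = (12 + 216 - 2160) + (41/39)*(-41) = -1932 - 1681/39 = -77029/39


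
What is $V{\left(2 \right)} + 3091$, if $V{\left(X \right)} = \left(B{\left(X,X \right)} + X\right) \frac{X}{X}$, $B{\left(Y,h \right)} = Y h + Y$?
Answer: $3099$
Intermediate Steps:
$B{\left(Y,h \right)} = Y + Y h$
$V{\left(X \right)} = X + X \left(1 + X\right)$ ($V{\left(X \right)} = \left(X \left(1 + X\right) + X\right) \frac{X}{X} = \left(X + X \left(1 + X\right)\right) 1 = X + X \left(1 + X\right)$)
$V{\left(2 \right)} + 3091 = 2 \left(2 + 2\right) + 3091 = 2 \cdot 4 + 3091 = 8 + 3091 = 3099$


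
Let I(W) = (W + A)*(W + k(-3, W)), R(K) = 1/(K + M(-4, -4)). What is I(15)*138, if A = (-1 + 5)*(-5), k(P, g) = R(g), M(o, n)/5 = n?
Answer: -10212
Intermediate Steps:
M(o, n) = 5*n
R(K) = 1/(-20 + K) (R(K) = 1/(K + 5*(-4)) = 1/(K - 20) = 1/(-20 + K))
k(P, g) = 1/(-20 + g)
A = -20 (A = 4*(-5) = -20)
I(W) = (-20 + W)*(W + 1/(-20 + W)) (I(W) = (W - 20)*(W + 1/(-20 + W)) = (-20 + W)*(W + 1/(-20 + W)))
I(15)*138 = (1 + 15² - 20*15)*138 = (1 + 225 - 300)*138 = -74*138 = -10212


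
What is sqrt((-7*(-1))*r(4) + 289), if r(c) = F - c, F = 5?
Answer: 2*sqrt(74) ≈ 17.205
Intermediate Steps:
r(c) = 5 - c
sqrt((-7*(-1))*r(4) + 289) = sqrt((-7*(-1))*(5 - 1*4) + 289) = sqrt(7*(5 - 4) + 289) = sqrt(7*1 + 289) = sqrt(7 + 289) = sqrt(296) = 2*sqrt(74)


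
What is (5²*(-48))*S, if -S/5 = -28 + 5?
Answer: -138000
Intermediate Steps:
S = 115 (S = -5*(-28 + 5) = -5*(-23) = 115)
(5²*(-48))*S = (5²*(-48))*115 = (25*(-48))*115 = -1200*115 = -138000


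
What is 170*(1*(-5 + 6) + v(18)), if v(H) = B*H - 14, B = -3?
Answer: -11390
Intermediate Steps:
v(H) = -14 - 3*H (v(H) = -3*H - 14 = -14 - 3*H)
170*(1*(-5 + 6) + v(18)) = 170*(1*(-5 + 6) + (-14 - 3*18)) = 170*(1*1 + (-14 - 54)) = 170*(1 - 68) = 170*(-67) = -11390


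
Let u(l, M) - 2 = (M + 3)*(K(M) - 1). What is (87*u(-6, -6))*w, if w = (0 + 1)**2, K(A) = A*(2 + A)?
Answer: -5829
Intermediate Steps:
w = 1 (w = 1**2 = 1)
u(l, M) = 2 + (-1 + M*(2 + M))*(3 + M) (u(l, M) = 2 + (M + 3)*(M*(2 + M) - 1) = 2 + (3 + M)*(-1 + M*(2 + M)) = 2 + (-1 + M*(2 + M))*(3 + M))
(87*u(-6, -6))*w = (87*(-1 + (-6)**3 + 5*(-6) + 5*(-6)**2))*1 = (87*(-1 - 216 - 30 + 5*36))*1 = (87*(-1 - 216 - 30 + 180))*1 = (87*(-67))*1 = -5829*1 = -5829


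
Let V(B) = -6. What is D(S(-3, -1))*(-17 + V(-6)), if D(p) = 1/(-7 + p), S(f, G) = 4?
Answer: 23/3 ≈ 7.6667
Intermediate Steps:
D(S(-3, -1))*(-17 + V(-6)) = (-17 - 6)/(-7 + 4) = -23/(-3) = -1/3*(-23) = 23/3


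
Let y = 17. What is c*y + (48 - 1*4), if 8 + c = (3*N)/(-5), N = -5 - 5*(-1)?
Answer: -92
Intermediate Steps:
N = 0 (N = -5 + 5 = 0)
c = -8 (c = -8 + (3*0)/(-5) = -8 + 0*(-⅕) = -8 + 0 = -8)
c*y + (48 - 1*4) = -8*17 + (48 - 1*4) = -136 + (48 - 4) = -136 + 44 = -92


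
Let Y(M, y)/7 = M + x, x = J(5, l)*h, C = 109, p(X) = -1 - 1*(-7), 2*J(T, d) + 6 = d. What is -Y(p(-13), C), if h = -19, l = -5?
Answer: -1547/2 ≈ -773.50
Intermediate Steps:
J(T, d) = -3 + d/2
p(X) = 6 (p(X) = -1 + 7 = 6)
x = 209/2 (x = (-3 + (½)*(-5))*(-19) = (-3 - 5/2)*(-19) = -11/2*(-19) = 209/2 ≈ 104.50)
Y(M, y) = 1463/2 + 7*M (Y(M, y) = 7*(M + 209/2) = 7*(209/2 + M) = 1463/2 + 7*M)
-Y(p(-13), C) = -(1463/2 + 7*6) = -(1463/2 + 42) = -1*1547/2 = -1547/2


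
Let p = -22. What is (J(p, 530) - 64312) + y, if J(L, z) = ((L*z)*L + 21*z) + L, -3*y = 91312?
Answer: 518636/3 ≈ 1.7288e+5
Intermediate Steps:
y = -91312/3 (y = -⅓*91312 = -91312/3 ≈ -30437.)
J(L, z) = L + 21*z + z*L² (J(L, z) = (z*L² + 21*z) + L = (21*z + z*L²) + L = L + 21*z + z*L²)
(J(p, 530) - 64312) + y = ((-22 + 21*530 + 530*(-22)²) - 64312) - 91312/3 = ((-22 + 11130 + 530*484) - 64312) - 91312/3 = ((-22 + 11130 + 256520) - 64312) - 91312/3 = (267628 - 64312) - 91312/3 = 203316 - 91312/3 = 518636/3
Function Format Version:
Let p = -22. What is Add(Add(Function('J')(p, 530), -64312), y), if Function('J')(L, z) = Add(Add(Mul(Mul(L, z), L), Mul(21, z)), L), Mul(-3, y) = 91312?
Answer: Rational(518636, 3) ≈ 1.7288e+5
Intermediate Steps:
y = Rational(-91312, 3) (y = Mul(Rational(-1, 3), 91312) = Rational(-91312, 3) ≈ -30437.)
Function('J')(L, z) = Add(L, Mul(21, z), Mul(z, Pow(L, 2))) (Function('J')(L, z) = Add(Add(Mul(z, Pow(L, 2)), Mul(21, z)), L) = Add(Add(Mul(21, z), Mul(z, Pow(L, 2))), L) = Add(L, Mul(21, z), Mul(z, Pow(L, 2))))
Add(Add(Function('J')(p, 530), -64312), y) = Add(Add(Add(-22, Mul(21, 530), Mul(530, Pow(-22, 2))), -64312), Rational(-91312, 3)) = Add(Add(Add(-22, 11130, Mul(530, 484)), -64312), Rational(-91312, 3)) = Add(Add(Add(-22, 11130, 256520), -64312), Rational(-91312, 3)) = Add(Add(267628, -64312), Rational(-91312, 3)) = Add(203316, Rational(-91312, 3)) = Rational(518636, 3)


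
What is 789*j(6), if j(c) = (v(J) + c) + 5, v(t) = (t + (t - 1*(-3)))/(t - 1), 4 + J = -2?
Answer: 67854/7 ≈ 9693.4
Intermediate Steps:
J = -6 (J = -4 - 2 = -6)
v(t) = (3 + 2*t)/(-1 + t) (v(t) = (t + (t + 3))/(-1 + t) = (t + (3 + t))/(-1 + t) = (3 + 2*t)/(-1 + t))
j(c) = 44/7 + c (j(c) = ((3 + 2*(-6))/(-1 - 6) + c) + 5 = ((3 - 12)/(-7) + c) + 5 = (-⅐*(-9) + c) + 5 = (9/7 + c) + 5 = 44/7 + c)
789*j(6) = 789*(44/7 + 6) = 789*(86/7) = 67854/7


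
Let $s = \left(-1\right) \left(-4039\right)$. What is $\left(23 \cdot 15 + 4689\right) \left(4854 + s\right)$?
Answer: $44767362$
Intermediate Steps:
$s = 4039$
$\left(23 \cdot 15 + 4689\right) \left(4854 + s\right) = \left(23 \cdot 15 + 4689\right) \left(4854 + 4039\right) = \left(345 + 4689\right) 8893 = 5034 \cdot 8893 = 44767362$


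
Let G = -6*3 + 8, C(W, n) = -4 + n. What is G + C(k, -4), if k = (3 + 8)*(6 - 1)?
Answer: -18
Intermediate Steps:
k = 55 (k = 11*5 = 55)
G = -10 (G = -18 + 8 = -10)
G + C(k, -4) = -10 + (-4 - 4) = -10 - 8 = -18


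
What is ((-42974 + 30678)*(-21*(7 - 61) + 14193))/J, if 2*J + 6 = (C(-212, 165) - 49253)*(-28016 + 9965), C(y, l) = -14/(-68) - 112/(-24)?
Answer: -12815333856/30225250049 ≈ -0.42399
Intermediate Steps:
C(y, l) = 497/102 (C(y, l) = -14*(-1/68) - 112*(-1/24) = 7/34 + 14/3 = 497/102)
J = 30225250049/68 (J = -3 + ((497/102 - 49253)*(-28016 + 9965))/2 = -3 + (-5023309/102*(-18051))/2 = -3 + (1/2)*(30225250253/34) = -3 + 30225250253/68 = 30225250049/68 ≈ 4.4449e+8)
((-42974 + 30678)*(-21*(7 - 61) + 14193))/J = ((-42974 + 30678)*(-21*(7 - 61) + 14193))/(30225250049/68) = -12296*(-21*(-54) + 14193)*(68/30225250049) = -12296*(1134 + 14193)*(68/30225250049) = -12296*15327*(68/30225250049) = -188460792*68/30225250049 = -12815333856/30225250049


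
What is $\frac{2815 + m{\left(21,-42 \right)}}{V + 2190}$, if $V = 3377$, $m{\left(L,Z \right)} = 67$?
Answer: $\frac{2882}{5567} \approx 0.51769$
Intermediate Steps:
$\frac{2815 + m{\left(21,-42 \right)}}{V + 2190} = \frac{2815 + 67}{3377 + 2190} = \frac{2882}{5567}$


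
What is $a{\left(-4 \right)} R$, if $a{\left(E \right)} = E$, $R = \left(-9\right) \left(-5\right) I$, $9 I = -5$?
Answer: $100$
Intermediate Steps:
$I = - \frac{5}{9}$ ($I = \frac{1}{9} \left(-5\right) = - \frac{5}{9} \approx -0.55556$)
$R = -25$ ($R = \left(-9\right) \left(-5\right) \left(- \frac{5}{9}\right) = 45 \left(- \frac{5}{9}\right) = -25$)
$a{\left(-4 \right)} R = \left(-4\right) \left(-25\right) = 100$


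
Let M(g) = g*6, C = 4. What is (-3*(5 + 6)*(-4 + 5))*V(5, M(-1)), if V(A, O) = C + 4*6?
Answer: -924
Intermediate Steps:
M(g) = 6*g
V(A, O) = 28 (V(A, O) = 4 + 4*6 = 4 + 24 = 28)
(-3*(5 + 6)*(-4 + 5))*V(5, M(-1)) = -3*(5 + 6)*(-4 + 5)*28 = -33*28 = -924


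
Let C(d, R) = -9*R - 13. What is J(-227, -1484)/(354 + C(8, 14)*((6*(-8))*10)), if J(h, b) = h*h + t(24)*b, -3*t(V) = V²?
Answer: 336457/67074 ≈ 5.0162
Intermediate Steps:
t(V) = -V²/3
J(h, b) = h² - 192*b (J(h, b) = h*h + (-⅓*24²)*b = h² + (-⅓*576)*b = h² - 192*b)
C(d, R) = -13 - 9*R
J(-227, -1484)/(354 + C(8, 14)*((6*(-8))*10)) = ((-227)² - 192*(-1484))/(354 + (-13 - 9*14)*((6*(-8))*10)) = (51529 + 284928)/(354 + (-13 - 126)*(-48*10)) = 336457/(354 - 139*(-480)) = 336457/(354 + 66720) = 336457/67074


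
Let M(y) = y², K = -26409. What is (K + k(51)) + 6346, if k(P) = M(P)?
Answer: -17462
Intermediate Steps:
k(P) = P²
(K + k(51)) + 6346 = (-26409 + 51²) + 6346 = (-26409 + 2601) + 6346 = -23808 + 6346 = -17462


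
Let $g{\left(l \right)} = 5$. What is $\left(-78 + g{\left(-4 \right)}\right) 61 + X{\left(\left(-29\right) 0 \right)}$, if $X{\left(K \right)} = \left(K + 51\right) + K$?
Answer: $-4402$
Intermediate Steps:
$X{\left(K \right)} = 51 + 2 K$ ($X{\left(K \right)} = \left(51 + K\right) + K = 51 + 2 K$)
$\left(-78 + g{\left(-4 \right)}\right) 61 + X{\left(\left(-29\right) 0 \right)} = \left(-78 + 5\right) 61 + \left(51 + 2 \left(\left(-29\right) 0\right)\right) = \left(-73\right) 61 + \left(51 + 2 \cdot 0\right) = -4453 + \left(51 + 0\right) = -4453 + 51 = -4402$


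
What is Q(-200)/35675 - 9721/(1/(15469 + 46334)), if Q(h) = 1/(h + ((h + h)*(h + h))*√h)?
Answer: -548686721855254981005001/913280007135000 - 8*I*√2/913280007135 ≈ -6.0079e+8 - 1.2388e-11*I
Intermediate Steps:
Q(h) = 1/(h + 4*h^(5/2)) (Q(h) = 1/(h + ((2*h)*(2*h))*√h) = 1/(h + (4*h²)*√h) = 1/(h + 4*h^(5/2)))
Q(-200)/35675 - 9721/(1/(15469 + 46334)) = 1/(-200 + 4*(-200)^(5/2)*35675) - 9721/(1/(15469 + 46334)) = (1/35675)/(-200 + 4*(400000*I*√2)) - 9721/(1/61803) = (1/35675)/(-200 + 1600000*I*√2) - 9721/1/61803 = 1/(35675*(-200 + 1600000*I*√2)) - 9721*61803 = 1/(35675*(-200 + 1600000*I*√2)) - 600786963 = -600786963 + 1/(35675*(-200 + 1600000*I*√2))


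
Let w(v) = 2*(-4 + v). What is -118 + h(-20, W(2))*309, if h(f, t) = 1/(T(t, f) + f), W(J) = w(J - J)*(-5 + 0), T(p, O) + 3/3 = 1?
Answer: -2669/20 ≈ -133.45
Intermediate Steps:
w(v) = -8 + 2*v
T(p, O) = 0 (T(p, O) = -1 + 1 = 0)
W(J) = 40 (W(J) = (-8 + 2*(J - J))*(-5 + 0) = (-8 + 2*0)*(-5) = (-8 + 0)*(-5) = -8*(-5) = 40)
h(f, t) = 1/f (h(f, t) = 1/(0 + f) = 1/f)
-118 + h(-20, W(2))*309 = -118 + 309/(-20) = -118 - 1/20*309 = -118 - 309/20 = -2669/20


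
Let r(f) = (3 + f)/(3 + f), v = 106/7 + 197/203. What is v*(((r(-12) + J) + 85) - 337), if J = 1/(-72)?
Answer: -59116783/14616 ≈ -4044.7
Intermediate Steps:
J = -1/72 ≈ -0.013889
v = 3271/203 (v = 106*(1/7) + 197*(1/203) = 106/7 + 197/203 = 3271/203 ≈ 16.113)
r(f) = 1
v*(((r(-12) + J) + 85) - 337) = 3271*(((1 - 1/72) + 85) - 337)/203 = 3271*((71/72 + 85) - 337)/203 = 3271*(6191/72 - 337)/203 = (3271/203)*(-18073/72) = -59116783/14616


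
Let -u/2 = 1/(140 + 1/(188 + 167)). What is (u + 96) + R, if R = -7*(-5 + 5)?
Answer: 4770586/49701 ≈ 95.986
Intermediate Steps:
u = -710/49701 (u = -2/(140 + 1/(188 + 167)) = -2/(140 + 1/355) = -2/49701/355 = -2*355/49701 = -710/49701 ≈ -0.014285)
R = 0 (R = -7*0 = 0)
(u + 96) + R = (-710/49701 + 96) + 0 = 4770586/49701 + 0 = 4770586/49701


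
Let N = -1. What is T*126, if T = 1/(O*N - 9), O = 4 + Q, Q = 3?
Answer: -63/8 ≈ -7.8750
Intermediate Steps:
O = 7 (O = 4 + 3 = 7)
T = -1/16 (T = 1/(7*(-1) - 9) = 1/(-7 - 9) = 1/(-16) = -1/16 ≈ -0.062500)
T*126 = -1/16*126 = -63/8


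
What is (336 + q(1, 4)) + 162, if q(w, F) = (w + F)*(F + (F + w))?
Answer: 543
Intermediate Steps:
q(w, F) = (F + w)*(w + 2*F)
(336 + q(1, 4)) + 162 = (336 + (1² + 2*4² + 3*4*1)) + 162 = (336 + (1 + 2*16 + 12)) + 162 = (336 + (1 + 32 + 12)) + 162 = (336 + 45) + 162 = 381 + 162 = 543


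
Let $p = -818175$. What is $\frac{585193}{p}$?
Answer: $- \frac{585193}{818175} \approx -0.71524$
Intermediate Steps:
$\frac{585193}{p} = \frac{585193}{-818175} = 585193 \left(- \frac{1}{818175}\right) = - \frac{585193}{818175}$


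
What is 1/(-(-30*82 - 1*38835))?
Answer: 1/41295 ≈ 2.4216e-5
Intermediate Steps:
1/(-(-30*82 - 1*38835)) = 1/(-(-2460 - 38835)) = 1/(-1*(-41295)) = 1/41295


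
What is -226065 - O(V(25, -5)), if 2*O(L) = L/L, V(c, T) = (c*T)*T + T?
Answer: -452131/2 ≈ -2.2607e+5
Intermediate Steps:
V(c, T) = T + c*T² (V(c, T) = (T*c)*T + T = c*T² + T = T + c*T²)
O(L) = ½ (O(L) = (L/L)/2 = (½)*1 = ½)
-226065 - O(V(25, -5)) = -226065 - 1*½ = -226065 - ½ = -452131/2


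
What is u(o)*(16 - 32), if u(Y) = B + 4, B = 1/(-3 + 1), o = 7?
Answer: -56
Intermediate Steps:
B = -½ (B = 1/(-2) = -½ ≈ -0.50000)
u(Y) = 7/2 (u(Y) = -½ + 4 = 7/2)
u(o)*(16 - 32) = 7*(16 - 32)/2 = (7/2)*(-16) = -56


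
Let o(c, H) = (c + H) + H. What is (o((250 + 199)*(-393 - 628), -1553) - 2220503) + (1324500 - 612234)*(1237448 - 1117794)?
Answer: 85222793926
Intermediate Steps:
o(c, H) = c + 2*H (o(c, H) = (H + c) + H = c + 2*H)
(o((250 + 199)*(-393 - 628), -1553) - 2220503) + (1324500 - 612234)*(1237448 - 1117794) = (((250 + 199)*(-393 - 628) + 2*(-1553)) - 2220503) + (1324500 - 612234)*(1237448 - 1117794) = ((449*(-1021) - 3106) - 2220503) + 712266*119654 = ((-458429 - 3106) - 2220503) + 85225475964 = (-461535 - 2220503) + 85225475964 = -2682038 + 85225475964 = 85222793926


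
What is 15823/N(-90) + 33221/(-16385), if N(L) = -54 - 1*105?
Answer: -264541994/2605215 ≈ -101.54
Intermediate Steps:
N(L) = -159 (N(L) = -54 - 105 = -159)
15823/N(-90) + 33221/(-16385) = 15823/(-159) + 33221/(-16385) = 15823*(-1/159) + 33221*(-1/16385) = -15823/159 - 33221/16385 = -264541994/2605215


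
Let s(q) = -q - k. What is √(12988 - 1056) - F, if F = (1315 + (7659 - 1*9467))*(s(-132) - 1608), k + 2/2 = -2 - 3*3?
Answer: -721752 + 2*√2983 ≈ -7.2164e+5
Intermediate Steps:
k = -12 (k = -1 + (-2 - 3*3) = -1 + (-2 - 9) = -1 - 11 = -12)
s(q) = 12 - q (s(q) = -q - 1*(-12) = -q + 12 = 12 - q)
F = 721752 (F = (1315 + (7659 - 1*9467))*((12 - 1*(-132)) - 1608) = (1315 + (7659 - 9467))*((12 + 132) - 1608) = (1315 - 1808)*(144 - 1608) = -493*(-1464) = 721752)
√(12988 - 1056) - F = √(12988 - 1056) - 1*721752 = √11932 - 721752 = 2*√2983 - 721752 = -721752 + 2*√2983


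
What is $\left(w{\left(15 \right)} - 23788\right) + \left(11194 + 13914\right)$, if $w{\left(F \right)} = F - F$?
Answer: $1320$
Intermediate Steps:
$w{\left(F \right)} = 0$
$\left(w{\left(15 \right)} - 23788\right) + \left(11194 + 13914\right) = \left(0 - 23788\right) + \left(11194 + 13914\right) = -23788 + 25108 = 1320$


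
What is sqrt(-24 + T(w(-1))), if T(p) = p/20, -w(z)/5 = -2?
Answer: I*sqrt(94)/2 ≈ 4.8477*I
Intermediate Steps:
w(z) = 10 (w(z) = -5*(-2) = 10)
T(p) = p/20 (T(p) = p*(1/20) = p/20)
sqrt(-24 + T(w(-1))) = sqrt(-24 + (1/20)*10) = sqrt(-24 + 1/2) = sqrt(-47/2) = I*sqrt(94)/2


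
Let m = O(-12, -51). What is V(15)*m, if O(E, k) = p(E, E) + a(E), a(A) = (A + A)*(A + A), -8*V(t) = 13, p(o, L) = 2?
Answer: -3757/4 ≈ -939.25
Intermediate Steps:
V(t) = -13/8 (V(t) = -⅛*13 = -13/8)
a(A) = 4*A² (a(A) = (2*A)*(2*A) = 4*A²)
O(E, k) = 2 + 4*E²
m = 578 (m = 2 + 4*(-12)² = 2 + 4*144 = 2 + 576 = 578)
V(15)*m = -13/8*578 = -3757/4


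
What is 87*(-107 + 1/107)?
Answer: -995976/107 ≈ -9308.2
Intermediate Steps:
87*(-107 + 1/107) = 87*(-11448/107) = -995976/107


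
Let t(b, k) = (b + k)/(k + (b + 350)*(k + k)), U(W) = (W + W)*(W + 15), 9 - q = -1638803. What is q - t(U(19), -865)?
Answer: 4656725268727/2841525 ≈ 1.6388e+6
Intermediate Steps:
q = 1638812 (q = 9 - 1*(-1638803) = 9 + 1638803 = 1638812)
U(W) = 2*W*(15 + W) (U(W) = (2*W)*(15 + W) = 2*W*(15 + W))
t(b, k) = (b + k)/(k + 2*k*(350 + b)) (t(b, k) = (b + k)/(k + (350 + b)*(2*k)) = (b + k)/(k + 2*k*(350 + b)))
q - t(U(19), -865) = 1638812 - (2*19*(15 + 19) - 865)/((-865)*(701 + 2*(2*19*(15 + 19)))) = 1638812 - (-1)*(2*19*34 - 865)/(865*(701 + 2*(2*19*34))) = 1638812 - (-1)*(1292 - 865)/(865*(701 + 2*1292)) = 1638812 - (-1)*427/(865*(701 + 2584)) = 1638812 - (-1)*427/(865*3285) = 1638812 - 1*(-427/2841525) = 1638812 + 427/2841525 = 4656725268727/2841525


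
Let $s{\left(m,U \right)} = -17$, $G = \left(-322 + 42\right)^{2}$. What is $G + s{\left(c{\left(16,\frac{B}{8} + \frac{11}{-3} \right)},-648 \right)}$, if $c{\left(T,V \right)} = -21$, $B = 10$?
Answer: $78383$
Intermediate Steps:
$G = 78400$ ($G = \left(-280\right)^{2} = 78400$)
$G + s{\left(c{\left(16,\frac{B}{8} + \frac{11}{-3} \right)},-648 \right)} = 78400 - 17 = 78383$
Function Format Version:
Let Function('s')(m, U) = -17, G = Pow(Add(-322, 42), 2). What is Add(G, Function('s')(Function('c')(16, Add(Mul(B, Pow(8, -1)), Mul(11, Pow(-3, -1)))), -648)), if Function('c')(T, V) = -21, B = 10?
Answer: 78383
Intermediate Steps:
G = 78400 (G = Pow(-280, 2) = 78400)
Add(G, Function('s')(Function('c')(16, Add(Mul(B, Pow(8, -1)), Mul(11, Pow(-3, -1)))), -648)) = Add(78400, -17) = 78383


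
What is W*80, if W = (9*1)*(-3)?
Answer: -2160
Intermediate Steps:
W = -27 (W = 9*(-3) = -27)
W*80 = -27*80 = -2160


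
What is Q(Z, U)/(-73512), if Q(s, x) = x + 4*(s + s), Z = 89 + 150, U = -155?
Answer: -1757/73512 ≈ -0.023901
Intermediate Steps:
Z = 239
Q(s, x) = x + 8*s (Q(s, x) = x + 4*(2*s) = x + 8*s)
Q(Z, U)/(-73512) = (-155 + 8*239)/(-73512) = (-155 + 1912)*(-1/73512) = 1757*(-1/73512) = -1757/73512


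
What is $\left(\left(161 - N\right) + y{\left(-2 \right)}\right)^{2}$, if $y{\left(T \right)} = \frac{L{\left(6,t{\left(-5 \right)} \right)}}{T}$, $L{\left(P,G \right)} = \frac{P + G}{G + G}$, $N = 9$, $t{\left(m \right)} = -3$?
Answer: $\frac{370881}{16} \approx 23180.0$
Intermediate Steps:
$L{\left(P,G \right)} = \frac{G + P}{2 G}$
$y{\left(T \right)} = - \frac{1}{2 T}$ ($y{\left(T \right)} = \frac{\frac{1}{2} \frac{1}{-3} \left(-3 + 6\right)}{T} = \frac{\frac{1}{2} \left(- \frac{1}{3}\right) 3}{T} = - \frac{1}{2 T}$)
$\left(\left(161 - N\right) + y{\left(-2 \right)}\right)^{2} = \left(\left(161 - 9\right) - \frac{1}{2 \left(-2\right)}\right)^{2} = \left(\left(161 - 9\right) - - \frac{1}{4}\right)^{2} = \left(152 + \frac{1}{4}\right)^{2} = \left(\frac{609}{4}\right)^{2} = \frac{370881}{16}$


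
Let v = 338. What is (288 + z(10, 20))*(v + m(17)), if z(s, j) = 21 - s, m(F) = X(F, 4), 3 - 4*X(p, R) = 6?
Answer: 403351/4 ≈ 1.0084e+5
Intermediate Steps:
X(p, R) = -3/4 (X(p, R) = 3/4 - 1/4*6 = 3/4 - 3/2 = -3/4)
m(F) = -3/4
(288 + z(10, 20))*(v + m(17)) = (288 + (21 - 1*10))*(338 - 3/4) = (288 + (21 - 10))*(1349/4) = (288 + 11)*(1349/4) = 299*(1349/4) = 403351/4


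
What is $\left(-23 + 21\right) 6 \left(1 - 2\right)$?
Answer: $12$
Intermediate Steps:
$\left(-23 + 21\right) 6 \left(1 - 2\right) = - 2 \cdot 6 \left(-1\right) = \left(-2\right) \left(-6\right) = 12$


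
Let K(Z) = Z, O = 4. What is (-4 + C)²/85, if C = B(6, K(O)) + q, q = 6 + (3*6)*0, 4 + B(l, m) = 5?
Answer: 9/85 ≈ 0.10588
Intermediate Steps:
B(l, m) = 1 (B(l, m) = -4 + 5 = 1)
q = 6 (q = 6 + 18*0 = 6 + 0 = 6)
C = 7 (C = 1 + 6 = 7)
(-4 + C)²/85 = (-4 + 7)²/85 = 3²*(1/85) = 9*(1/85) = 9/85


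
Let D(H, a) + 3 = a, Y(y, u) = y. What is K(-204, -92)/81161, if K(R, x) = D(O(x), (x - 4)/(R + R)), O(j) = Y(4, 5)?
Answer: -47/1379737 ≈ -3.4064e-5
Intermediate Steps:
O(j) = 4
D(H, a) = -3 + a
K(R, x) = -3 + (-4 + x)/(2*R) (K(R, x) = -3 + (x - 4)/(R + R) = -3 + (-4 + x)/((2*R)) = -3 + (-4 + x)*(1/(2*R)) = -3 + (-4 + x)/(2*R))
K(-204, -92)/81161 = ((½)*(-4 - 92 - 6*(-204))/(-204))/81161 = ((½)*(-1/204)*(-4 - 92 + 1224))*(1/81161) = ((½)*(-1/204)*1128)*(1/81161) = -47/17*1/81161 = -47/1379737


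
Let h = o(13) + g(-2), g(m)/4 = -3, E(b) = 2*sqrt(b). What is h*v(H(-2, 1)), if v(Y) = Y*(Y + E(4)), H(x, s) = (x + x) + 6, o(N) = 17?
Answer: 60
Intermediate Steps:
g(m) = -12 (g(m) = 4*(-3) = -12)
H(x, s) = 6 + 2*x (H(x, s) = 2*x + 6 = 6 + 2*x)
v(Y) = Y*(4 + Y) (v(Y) = Y*(Y + 2*sqrt(4)) = Y*(Y + 2*2) = Y*(Y + 4) = Y*(4 + Y))
h = 5 (h = 17 - 12 = 5)
h*v(H(-2, 1)) = 5*((6 + 2*(-2))*(4 + (6 + 2*(-2)))) = 5*((6 - 4)*(4 + (6 - 4))) = 5*(2*(4 + 2)) = 5*(2*6) = 5*12 = 60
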